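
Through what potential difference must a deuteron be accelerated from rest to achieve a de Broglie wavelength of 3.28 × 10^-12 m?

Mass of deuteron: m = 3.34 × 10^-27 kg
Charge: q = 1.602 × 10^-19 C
38.1 V

From λ = h/√(2mqV), we solve for V:

λ² = h²/(2mqV)
V = h²/(2mqλ²)
V = (6.626 × 10^-34 J·s)² / (2 × 3.34 × 10^-27 kg × 1.602 × 10^-19 C × (3.28 × 10^-12 m)²)
V = 38.1 V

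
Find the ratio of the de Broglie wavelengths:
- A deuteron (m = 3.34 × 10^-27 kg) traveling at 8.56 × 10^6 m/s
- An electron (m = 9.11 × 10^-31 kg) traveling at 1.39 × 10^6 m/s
λ₁/λ₂ = 4.43 × 10^-5

Using λ = h/(mv):

λ₁ = h/(m₁v₁) = 2.32 × 10^-14 m
λ₂ = h/(m₂v₂) = 5.23 × 10^-10 m

Ratio λ₁/λ₂ = (m₂v₂)/(m₁v₁)
         = (9.11 × 10^-31 kg × 1.39 × 10^6 m/s) / (3.34 × 10^-27 kg × 8.56 × 10^6 m/s)
         = 4.43 × 10^-5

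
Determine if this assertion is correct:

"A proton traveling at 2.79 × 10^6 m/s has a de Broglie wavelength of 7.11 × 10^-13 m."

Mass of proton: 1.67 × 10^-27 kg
False

The claim is incorrect.

Using λ = h/(mv):
λ = (6.626 × 10^-34 J·s) / (1.67 × 10^-27 kg × 2.79 × 10^6 m/s)
λ = 1.42 × 10^-13 m

The actual wavelength differs from the claimed 7.11 × 10^-13 m.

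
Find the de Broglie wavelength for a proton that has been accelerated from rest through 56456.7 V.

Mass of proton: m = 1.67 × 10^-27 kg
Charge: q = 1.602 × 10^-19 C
1.21 × 10^-13 m

When a particle is accelerated through voltage V, it gains kinetic energy KE = qV.

The de Broglie wavelength is then λ = h/√(2mqV):

λ = h/√(2mqV)
λ = (6.626 × 10^-34 J·s) / √(2 × 1.67 × 10^-27 kg × 1.602 × 10^-19 C × 56456.7 V)
λ = 1.21 × 10^-13 m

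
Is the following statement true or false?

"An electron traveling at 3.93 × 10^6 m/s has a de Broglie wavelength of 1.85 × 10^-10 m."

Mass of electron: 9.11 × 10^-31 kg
True

The claim is correct.

Using λ = h/(mv):
λ = (6.626 × 10^-34 J·s) / (9.11 × 10^-31 kg × 3.93 × 10^6 m/s)
λ = 1.85 × 10^-10 m

This matches the claimed value.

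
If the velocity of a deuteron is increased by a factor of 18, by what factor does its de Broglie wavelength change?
The wavelength decreases by a factor of 18.

From λ = h/(mv), the wavelength is inversely proportional to velocity:

λ ∝ 1/v

If v → 18v, then λ → λ/18

When velocity is increased by a factor of 18, the wavelength decreases by a factor of 18.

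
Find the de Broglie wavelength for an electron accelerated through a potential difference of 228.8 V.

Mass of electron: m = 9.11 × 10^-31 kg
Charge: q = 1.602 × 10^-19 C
8.11 × 10^-11 m

When a particle is accelerated through voltage V, it gains kinetic energy KE = qV.

The de Broglie wavelength is then λ = h/√(2mqV):

λ = h/√(2mqV)
λ = (6.626 × 10^-34 J·s) / √(2 × 9.11 × 10^-31 kg × 1.602 × 10^-19 C × 228.8 V)
λ = 8.11 × 10^-11 m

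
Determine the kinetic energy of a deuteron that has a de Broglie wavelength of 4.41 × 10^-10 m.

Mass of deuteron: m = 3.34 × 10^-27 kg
3.38 × 10^-22 J (or 2.11 × 10^-3 eV)

From λ = h/√(2mKE), we solve for KE:

λ² = h²/(2mKE)
KE = h²/(2mλ²)
KE = (6.626 × 10^-34 J·s)² / (2 × 3.34 × 10^-27 kg × (4.41 × 10^-10 m)²)
KE = 3.38 × 10^-22 J
KE = 2.11 × 10^-3 eV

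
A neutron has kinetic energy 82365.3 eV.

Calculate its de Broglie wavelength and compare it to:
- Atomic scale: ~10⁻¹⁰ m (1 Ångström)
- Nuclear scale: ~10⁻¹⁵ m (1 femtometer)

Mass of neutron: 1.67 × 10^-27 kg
λ = 9.98 × 10^-14 m, which is between nuclear and atomic scales.

Using λ = h/√(2mKE):

KE = 82365.3 eV = 1.320 × 10^-14 J

λ = h/√(2mKE)
λ = (6.626 × 10^-34 J·s) / √(2 × 1.67 × 10^-27 kg × 1.320 × 10^-14 J)
λ = 9.98 × 10^-14 m

Comparison:
- Atomic scale (10⁻¹⁰ m): λ is 0.001× this size
- Nuclear scale (10⁻¹⁵ m): λ is 1e+02× this size

The wavelength is between nuclear and atomic scales.

This wavelength is appropriate for probing atomic structure but too large for nuclear physics experiments.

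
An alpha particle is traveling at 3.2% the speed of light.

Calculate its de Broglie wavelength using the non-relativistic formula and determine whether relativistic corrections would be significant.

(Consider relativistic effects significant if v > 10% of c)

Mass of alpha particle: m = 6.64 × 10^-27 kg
No, relativistic corrections are not needed.

Using the non-relativistic de Broglie formula λ = h/(mv):

v = 3.2% × c = 9.593 × 10^6 m/s

λ = h/(mv)
λ = (6.626 × 10^-34 J·s) / (6.64 × 10^-27 kg × 9.593 × 10^6 m/s)
λ = 1.04 × 10^-14 m

Since v = 3.2% of c < 10% of c, relativistic corrections are NOT significant and this non-relativistic result is a good approximation.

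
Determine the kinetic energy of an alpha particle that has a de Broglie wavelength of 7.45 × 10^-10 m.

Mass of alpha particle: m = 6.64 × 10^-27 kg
5.96 × 10^-23 J (or 3.72 × 10^-4 eV)

From λ = h/√(2mKE), we solve for KE:

λ² = h²/(2mKE)
KE = h²/(2mλ²)
KE = (6.626 × 10^-34 J·s)² / (2 × 6.64 × 10^-27 kg × (7.45 × 10^-10 m)²)
KE = 5.96 × 10^-23 J
KE = 3.72 × 10^-4 eV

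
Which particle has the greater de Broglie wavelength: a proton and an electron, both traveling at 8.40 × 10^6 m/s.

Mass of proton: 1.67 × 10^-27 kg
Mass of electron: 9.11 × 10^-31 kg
The electron has the longer wavelength.

Using λ = h/(mv), since both particles have the same velocity, the wavelength depends only on mass.

For proton: λ₁ = h/(m₁v) = 4.72 × 10^-14 m
For electron: λ₂ = h/(m₂v) = 8.66 × 10^-11 m

Since λ ∝ 1/m at constant velocity, the lighter particle has the longer wavelength.

The electron has the longer de Broglie wavelength.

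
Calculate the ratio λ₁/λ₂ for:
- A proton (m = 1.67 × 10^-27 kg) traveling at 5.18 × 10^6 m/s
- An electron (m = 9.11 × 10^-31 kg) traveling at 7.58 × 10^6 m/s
λ₁/λ₂ = 7.98 × 10^-4

Using λ = h/(mv):

λ₁ = h/(m₁v₁) = 7.66 × 10^-14 m
λ₂ = h/(m₂v₂) = 9.60 × 10^-11 m

Ratio λ₁/λ₂ = (m₂v₂)/(m₁v₁)
         = (9.11 × 10^-31 kg × 7.58 × 10^6 m/s) / (1.67 × 10^-27 kg × 5.18 × 10^6 m/s)
         = 7.98 × 10^-4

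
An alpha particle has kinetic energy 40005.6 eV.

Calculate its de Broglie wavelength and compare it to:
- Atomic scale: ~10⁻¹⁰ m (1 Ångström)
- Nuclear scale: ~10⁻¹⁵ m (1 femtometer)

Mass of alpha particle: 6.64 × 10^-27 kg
λ = 7.18 × 10^-14 m, which is between nuclear and atomic scales.

Using λ = h/√(2mKE):

KE = 40005.6 eV = 6.410 × 10^-15 J

λ = h/√(2mKE)
λ = (6.626 × 10^-34 J·s) / √(2 × 6.64 × 10^-27 kg × 6.410 × 10^-15 J)
λ = 7.18 × 10^-14 m

Comparison:
- Atomic scale (10⁻¹⁰ m): λ is 0.00072× this size
- Nuclear scale (10⁻¹⁵ m): λ is 72× this size

The wavelength is between nuclear and atomic scales.

This wavelength is appropriate for probing atomic structure but too large for nuclear physics experiments.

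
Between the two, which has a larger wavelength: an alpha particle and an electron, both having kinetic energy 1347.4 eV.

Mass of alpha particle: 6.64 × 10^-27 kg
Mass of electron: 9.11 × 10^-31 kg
The electron has the longer wavelength.

Using λ = h/√(2mKE):

For alpha particle: λ₁ = h/√(2m₁KE) = 3.91 × 10^-13 m
For electron: λ₂ = h/√(2m₂KE) = 3.34 × 10^-11 m

Since λ ∝ 1/√m at constant kinetic energy, the lighter particle has the longer wavelength.

The electron has the longer de Broglie wavelength.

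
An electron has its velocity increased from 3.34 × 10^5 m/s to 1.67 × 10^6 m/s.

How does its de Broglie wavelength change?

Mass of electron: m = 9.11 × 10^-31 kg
The wavelength decreases by a factor of 5.

Using λ = h/(mv):

Initial wavelength: λ₁ = h/(mv₁) = 2.18 × 10^-9 m
Final wavelength: λ₂ = h/(mv₂) = 4.36 × 10^-10 m

Since λ ∝ 1/v, when velocity increases by a factor of 5, the wavelength decreases by a factor of 5.

λ₂/λ₁ = v₁/v₂ = 1/5

The wavelength decreases by a factor of 5.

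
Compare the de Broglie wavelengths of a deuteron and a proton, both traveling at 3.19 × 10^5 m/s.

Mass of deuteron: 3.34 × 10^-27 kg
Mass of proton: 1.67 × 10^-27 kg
The proton has the longer wavelength.

Using λ = h/(mv), since both particles have the same velocity, the wavelength depends only on mass.

For deuteron: λ₁ = h/(m₁v) = 6.22 × 10^-13 m
For proton: λ₂ = h/(m₂v) = 1.24 × 10^-12 m

Since λ ∝ 1/m at constant velocity, the lighter particle has the longer wavelength.

The proton has the longer de Broglie wavelength.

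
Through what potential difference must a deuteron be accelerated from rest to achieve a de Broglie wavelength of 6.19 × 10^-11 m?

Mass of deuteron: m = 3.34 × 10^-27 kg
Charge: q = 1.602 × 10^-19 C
1.07 × 10^-1 V

From λ = h/√(2mqV), we solve for V:

λ² = h²/(2mqV)
V = h²/(2mqλ²)
V = (6.626 × 10^-34 J·s)² / (2 × 3.34 × 10^-27 kg × 1.602 × 10^-19 C × (6.19 × 10^-11 m)²)
V = 1.07 × 10^-1 V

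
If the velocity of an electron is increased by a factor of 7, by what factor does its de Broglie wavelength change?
The wavelength decreases by a factor of 7.

From λ = h/(mv), the wavelength is inversely proportional to velocity:

λ ∝ 1/v

If v → 7v, then λ → λ/7

When velocity is increased by a factor of 7, the wavelength decreases by a factor of 7.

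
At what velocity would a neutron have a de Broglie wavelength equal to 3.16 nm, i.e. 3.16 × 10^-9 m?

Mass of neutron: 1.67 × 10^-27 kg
1.26 × 10^2 m/s

From λ = h/(mv), solve for v:

v = h/(mλ)
v = (6.626 × 10^-34 J·s) / (1.67 × 10^-27 kg × 3.16 × 10^-9 m)
v = 1.26 × 10^2 m/s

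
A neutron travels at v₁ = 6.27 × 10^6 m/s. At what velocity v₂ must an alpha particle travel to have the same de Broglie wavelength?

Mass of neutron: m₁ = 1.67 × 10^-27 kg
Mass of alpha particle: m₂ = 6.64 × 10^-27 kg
v₂ = 1.58 × 10^6 m/s

For equal de Broglie wavelengths: λ₁ = λ₂

h/(m₁v₁) = h/(m₂v₂)
m₁v₁ = m₂v₂
v₂ = v₁ · (m₁/m₂)

v₂ = 6.27 × 10^6 m/s × (1.67 × 10^-27 kg / 6.64 × 10^-27 kg)
v₂ = 1.58 × 10^6 m/s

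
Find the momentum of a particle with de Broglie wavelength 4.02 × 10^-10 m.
1.65 × 10^-24 kg·m/s

From the de Broglie relation λ = h/p, we solve for p:

p = h/λ
p = (6.626 × 10^-34 J·s) / (4.02 × 10^-10 m)
p = 1.65 × 10^-24 kg·m/s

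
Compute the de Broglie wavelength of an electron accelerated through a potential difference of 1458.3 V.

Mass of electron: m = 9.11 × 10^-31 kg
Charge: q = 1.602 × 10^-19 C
3.21 × 10^-11 m

When a particle is accelerated through voltage V, it gains kinetic energy KE = qV.

The de Broglie wavelength is then λ = h/√(2mqV):

λ = h/√(2mqV)
λ = (6.626 × 10^-34 J·s) / √(2 × 9.11 × 10^-31 kg × 1.602 × 10^-19 C × 1458.3 V)
λ = 3.21 × 10^-11 m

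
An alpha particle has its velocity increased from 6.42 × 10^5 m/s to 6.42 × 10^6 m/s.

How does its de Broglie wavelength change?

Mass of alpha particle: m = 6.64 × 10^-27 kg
The wavelength decreases by a factor of 10.

Using λ = h/(mv):

Initial wavelength: λ₁ = h/(mv₁) = 1.55 × 10^-13 m
Final wavelength: λ₂ = h/(mv₂) = 1.55 × 10^-14 m

Since λ ∝ 1/v, when velocity increases by a factor of 10, the wavelength decreases by a factor of 10.

λ₂/λ₁ = v₁/v₂ = 1/10

The wavelength decreases by a factor of 10.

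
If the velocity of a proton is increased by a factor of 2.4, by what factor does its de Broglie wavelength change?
The wavelength decreases by a factor of 2.4.

From λ = h/(mv), the wavelength is inversely proportional to velocity:

λ ∝ 1/v

If v → 2.4v, then λ → λ/2.4

When velocity is increased by a factor of 2.4, the wavelength decreases by a factor of 2.4.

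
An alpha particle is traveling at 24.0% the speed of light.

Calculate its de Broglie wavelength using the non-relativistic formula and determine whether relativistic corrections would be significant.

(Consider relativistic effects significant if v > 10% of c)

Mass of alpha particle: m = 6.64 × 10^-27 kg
Yes, relativistic corrections are needed.

Using the non-relativistic de Broglie formula λ = h/(mv):

v = 24.0% × c = 7.195 × 10^7 m/s

λ = h/(mv)
λ = (6.626 × 10^-34 J·s) / (6.64 × 10^-27 kg × 7.195 × 10^7 m/s)
λ = 1.39 × 10^-15 m

Since v = 24.0% of c > 10% of c, relativistic corrections ARE significant and the actual wavelength would differ from this non-relativistic estimate.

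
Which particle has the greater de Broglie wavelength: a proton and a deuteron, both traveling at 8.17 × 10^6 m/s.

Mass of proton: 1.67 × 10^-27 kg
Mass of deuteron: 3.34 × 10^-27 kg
The proton has the longer wavelength.

Using λ = h/(mv), since both particles have the same velocity, the wavelength depends only on mass.

For proton: λ₁ = h/(m₁v) = 4.86 × 10^-14 m
For deuteron: λ₂ = h/(m₂v) = 2.43 × 10^-14 m

Since λ ∝ 1/m at constant velocity, the lighter particle has the longer wavelength.

The proton has the longer de Broglie wavelength.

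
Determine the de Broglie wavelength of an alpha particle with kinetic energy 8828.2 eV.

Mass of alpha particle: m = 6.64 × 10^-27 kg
1.53 × 10^-13 m

Using λ = h/√(2mKE):

First convert KE to Joules: KE = 8828.2 eV = 1.414 × 10^-15 J

λ = h/√(2mKE)
λ = (6.626 × 10^-34 J·s) / √(2 × 6.64 × 10^-27 kg × 1.414 × 10^-15 J)
λ = 1.53 × 10^-13 m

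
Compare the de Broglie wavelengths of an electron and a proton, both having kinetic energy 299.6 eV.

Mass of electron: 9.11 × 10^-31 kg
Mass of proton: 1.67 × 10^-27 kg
The electron has the longer wavelength.

Using λ = h/√(2mKE):

For electron: λ₁ = h/√(2m₁KE) = 7.09 × 10^-11 m
For proton: λ₂ = h/√(2m₂KE) = 1.65 × 10^-12 m

Since λ ∝ 1/√m at constant kinetic energy, the lighter particle has the longer wavelength.

The electron has the longer de Broglie wavelength.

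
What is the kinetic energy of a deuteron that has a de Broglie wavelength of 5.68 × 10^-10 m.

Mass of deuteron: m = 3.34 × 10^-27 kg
2.04 × 10^-22 J (or 1.27 × 10^-3 eV)

From λ = h/√(2mKE), we solve for KE:

λ² = h²/(2mKE)
KE = h²/(2mλ²)
KE = (6.626 × 10^-34 J·s)² / (2 × 3.34 × 10^-27 kg × (5.68 × 10^-10 m)²)
KE = 2.04 × 10^-22 J
KE = 1.27 × 10^-3 eV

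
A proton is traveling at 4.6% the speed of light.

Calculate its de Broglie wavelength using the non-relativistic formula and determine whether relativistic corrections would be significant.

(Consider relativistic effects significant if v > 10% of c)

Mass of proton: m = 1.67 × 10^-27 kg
No, relativistic corrections are not needed.

Using the non-relativistic de Broglie formula λ = h/(mv):

v = 4.6% × c = 1.379 × 10^7 m/s

λ = h/(mv)
λ = (6.626 × 10^-34 J·s) / (1.67 × 10^-27 kg × 1.379 × 10^7 m/s)
λ = 2.88 × 10^-14 m

Since v = 4.6% of c < 10% of c, relativistic corrections are NOT significant and this non-relativistic result is a good approximation.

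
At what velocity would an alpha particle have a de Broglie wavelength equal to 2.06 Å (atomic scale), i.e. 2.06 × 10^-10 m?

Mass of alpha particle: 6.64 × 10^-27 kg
4.84 × 10^2 m/s

From λ = h/(mv), solve for v:

v = h/(mλ)
v = (6.626 × 10^-34 J·s) / (6.64 × 10^-27 kg × 2.06 × 10^-10 m)
v = 4.84 × 10^2 m/s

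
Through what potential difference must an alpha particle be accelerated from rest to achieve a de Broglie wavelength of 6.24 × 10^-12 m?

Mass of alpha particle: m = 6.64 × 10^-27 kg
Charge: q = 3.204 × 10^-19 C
2.65 V

From λ = h/√(2mqV), we solve for V:

λ² = h²/(2mqV)
V = h²/(2mqλ²)
V = (6.626 × 10^-34 J·s)² / (2 × 6.64 × 10^-27 kg × 3.204 × 10^-19 C × (6.24 × 10^-12 m)²)
V = 2.65 V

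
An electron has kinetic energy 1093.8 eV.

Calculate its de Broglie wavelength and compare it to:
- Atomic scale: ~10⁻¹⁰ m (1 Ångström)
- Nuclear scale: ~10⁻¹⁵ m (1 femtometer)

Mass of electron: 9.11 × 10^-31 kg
λ = 3.71 × 10^-11 m, which is between nuclear and atomic scales.

Using λ = h/√(2mKE):

KE = 1093.8 eV = 1.752 × 10^-16 J

λ = h/√(2mKE)
λ = (6.626 × 10^-34 J·s) / √(2 × 9.11 × 10^-31 kg × 1.752 × 10^-16 J)
λ = 3.71 × 10^-11 m

Comparison:
- Atomic scale (10⁻¹⁰ m): λ is 0.37× this size
- Nuclear scale (10⁻¹⁵ m): λ is 3.7e+04× this size

The wavelength is between nuclear and atomic scales.

This wavelength is appropriate for probing atomic structure but too large for nuclear physics experiments.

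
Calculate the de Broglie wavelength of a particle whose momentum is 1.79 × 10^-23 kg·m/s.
3.70 × 10^-11 m

Using the de Broglie relation λ = h/p:

λ = h/p
λ = (6.626 × 10^-34 J·s) / (1.79 × 10^-23 kg·m/s)
λ = 3.70 × 10^-11 m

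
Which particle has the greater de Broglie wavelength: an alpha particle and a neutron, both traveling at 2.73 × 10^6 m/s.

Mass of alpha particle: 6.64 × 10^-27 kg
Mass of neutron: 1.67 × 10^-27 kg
The neutron has the longer wavelength.

Using λ = h/(mv), since both particles have the same velocity, the wavelength depends only on mass.

For alpha particle: λ₁ = h/(m₁v) = 3.66 × 10^-14 m
For neutron: λ₂ = h/(m₂v) = 1.45 × 10^-13 m

Since λ ∝ 1/m at constant velocity, the lighter particle has the longer wavelength.

The neutron has the longer de Broglie wavelength.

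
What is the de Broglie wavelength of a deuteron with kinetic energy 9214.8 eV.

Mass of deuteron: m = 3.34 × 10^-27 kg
2.11 × 10^-13 m

Using λ = h/√(2mKE):

First convert KE to Joules: KE = 9214.8 eV = 1.476 × 10^-15 J

λ = h/√(2mKE)
λ = (6.626 × 10^-34 J·s) / √(2 × 3.34 × 10^-27 kg × 1.476 × 10^-15 J)
λ = 2.11 × 10^-13 m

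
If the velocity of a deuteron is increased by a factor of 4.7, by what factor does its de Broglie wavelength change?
The wavelength decreases by a factor of 4.7.

From λ = h/(mv), the wavelength is inversely proportional to velocity:

λ ∝ 1/v

If v → 4.7v, then λ → λ/4.7

When velocity is increased by a factor of 4.7, the wavelength decreases by a factor of 4.7.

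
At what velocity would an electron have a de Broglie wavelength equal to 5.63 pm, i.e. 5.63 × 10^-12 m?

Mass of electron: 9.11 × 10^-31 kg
1.29 × 10^8 m/s

From λ = h/(mv), solve for v:

v = h/(mλ)
v = (6.626 × 10^-34 J·s) / (9.11 × 10^-31 kg × 5.63 × 10^-12 m)
v = 1.29 × 10^8 m/s

Note: This velocity is 43.1% of the speed of light, so relativistic corrections would be needed for a more accurate calculation.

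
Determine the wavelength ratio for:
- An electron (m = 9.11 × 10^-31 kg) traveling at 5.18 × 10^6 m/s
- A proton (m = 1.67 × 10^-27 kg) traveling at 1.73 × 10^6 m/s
λ₁/λ₂ = 612

Using λ = h/(mv):

λ₁ = h/(m₁v₁) = 1.40 × 10^-10 m
λ₂ = h/(m₂v₂) = 2.29 × 10^-13 m

Ratio λ₁/λ₂ = (m₂v₂)/(m₁v₁)
         = (1.67 × 10^-27 kg × 1.73 × 10^6 m/s) / (9.11 × 10^-31 kg × 5.18 × 10^6 m/s)
         = 612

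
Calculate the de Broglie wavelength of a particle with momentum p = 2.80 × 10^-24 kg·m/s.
2.37 × 10^-10 m

Using the de Broglie relation λ = h/p:

λ = h/p
λ = (6.626 × 10^-34 J·s) / (2.80 × 10^-24 kg·m/s)
λ = 2.37 × 10^-10 m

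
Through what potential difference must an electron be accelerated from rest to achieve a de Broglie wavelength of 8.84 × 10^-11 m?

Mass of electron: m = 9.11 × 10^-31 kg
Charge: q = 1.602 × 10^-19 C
192 V

From λ = h/√(2mqV), we solve for V:

λ² = h²/(2mqV)
V = h²/(2mqλ²)
V = (6.626 × 10^-34 J·s)² / (2 × 9.11 × 10^-31 kg × 1.602 × 10^-19 C × (8.84 × 10^-11 m)²)
V = 192 V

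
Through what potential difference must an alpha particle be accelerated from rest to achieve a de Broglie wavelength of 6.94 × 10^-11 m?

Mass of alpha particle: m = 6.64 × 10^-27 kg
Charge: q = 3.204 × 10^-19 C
2.14 × 10^-2 V

From λ = h/√(2mqV), we solve for V:

λ² = h²/(2mqV)
V = h²/(2mqλ²)
V = (6.626 × 10^-34 J·s)² / (2 × 6.64 × 10^-27 kg × 3.204 × 10^-19 C × (6.94 × 10^-11 m)²)
V = 2.14 × 10^-2 V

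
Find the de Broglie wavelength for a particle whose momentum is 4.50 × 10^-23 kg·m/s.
1.47 × 10^-11 m

Using the de Broglie relation λ = h/p:

λ = h/p
λ = (6.626 × 10^-34 J·s) / (4.50 × 10^-23 kg·m/s)
λ = 1.47 × 10^-11 m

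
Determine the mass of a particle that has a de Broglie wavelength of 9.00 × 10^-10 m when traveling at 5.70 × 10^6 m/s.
1.29 × 10^-31 kg

From the de Broglie relation λ = h/(mv), we solve for m:

m = h/(λv)
m = (6.626 × 10^-34 J·s) / (9.00 × 10^-10 m × 5.70 × 10^6 m/s)
m = 1.29 × 10^-31 kg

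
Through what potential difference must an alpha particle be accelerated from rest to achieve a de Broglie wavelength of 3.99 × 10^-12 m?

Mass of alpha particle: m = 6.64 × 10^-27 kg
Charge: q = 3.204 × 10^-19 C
6.48 V

From λ = h/√(2mqV), we solve for V:

λ² = h²/(2mqV)
V = h²/(2mqλ²)
V = (6.626 × 10^-34 J·s)² / (2 × 6.64 × 10^-27 kg × 3.204 × 10^-19 C × (3.99 × 10^-12 m)²)
V = 6.48 V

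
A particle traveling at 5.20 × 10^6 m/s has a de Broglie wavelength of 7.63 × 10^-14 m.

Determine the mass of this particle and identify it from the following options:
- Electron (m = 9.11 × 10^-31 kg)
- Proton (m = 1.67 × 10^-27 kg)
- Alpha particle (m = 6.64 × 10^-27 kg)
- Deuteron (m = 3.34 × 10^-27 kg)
The particle is a proton.

From λ = h/(mv), solve for mass:

m = h/(λv)
m = (6.626 × 10^-34 J·s) / (7.63 × 10^-14 m × 5.20 × 10^6 m/s)
m = 1.67 × 10^-27 kg

Comparing with the listed masses, this is closest to a proton.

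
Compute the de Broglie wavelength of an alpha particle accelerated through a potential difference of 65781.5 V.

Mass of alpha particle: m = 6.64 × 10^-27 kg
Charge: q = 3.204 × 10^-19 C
3.96 × 10^-14 m

When a particle is accelerated through voltage V, it gains kinetic energy KE = qV.

The de Broglie wavelength is then λ = h/√(2mqV):

λ = h/√(2mqV)
λ = (6.626 × 10^-34 J·s) / √(2 × 6.64 × 10^-27 kg × 3.204 × 10^-19 C × 65781.5 V)
λ = 3.96 × 10^-14 m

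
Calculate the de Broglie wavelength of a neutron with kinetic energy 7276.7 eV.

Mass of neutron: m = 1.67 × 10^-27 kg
3.36 × 10^-13 m

Using λ = h/√(2mKE):

First convert KE to Joules: KE = 7276.7 eV = 1.166 × 10^-15 J

λ = h/√(2mKE)
λ = (6.626 × 10^-34 J·s) / √(2 × 1.67 × 10^-27 kg × 1.166 × 10^-15 J)
λ = 3.36 × 10^-13 m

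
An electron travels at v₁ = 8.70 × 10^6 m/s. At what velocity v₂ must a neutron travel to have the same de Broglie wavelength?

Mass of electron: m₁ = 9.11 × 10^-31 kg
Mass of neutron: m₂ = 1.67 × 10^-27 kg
v₂ = 4.75 × 10^3 m/s

For equal de Broglie wavelengths: λ₁ = λ₂

h/(m₁v₁) = h/(m₂v₂)
m₁v₁ = m₂v₂
v₂ = v₁ · (m₁/m₂)

v₂ = 8.70 × 10^6 m/s × (9.11 × 10^-31 kg / 1.67 × 10^-27 kg)
v₂ = 4.75 × 10^3 m/s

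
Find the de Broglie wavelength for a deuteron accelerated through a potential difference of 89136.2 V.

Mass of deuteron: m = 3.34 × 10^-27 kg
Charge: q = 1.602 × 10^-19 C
6.78 × 10^-14 m

When a particle is accelerated through voltage V, it gains kinetic energy KE = qV.

The de Broglie wavelength is then λ = h/√(2mqV):

λ = h/√(2mqV)
λ = (6.626 × 10^-34 J·s) / √(2 × 3.34 × 10^-27 kg × 1.602 × 10^-19 C × 89136.2 V)
λ = 6.78 × 10^-14 m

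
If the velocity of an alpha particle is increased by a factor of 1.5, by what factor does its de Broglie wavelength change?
The wavelength decreases by a factor of 1.5.

From λ = h/(mv), the wavelength is inversely proportional to velocity:

λ ∝ 1/v

If v → 1.5v, then λ → λ/1.5

When velocity is increased by a factor of 1.5, the wavelength decreases by a factor of 1.5.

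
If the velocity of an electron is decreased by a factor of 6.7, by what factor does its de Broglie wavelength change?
The wavelength increases by a factor of 6.7.

From λ = h/(mv), the wavelength is inversely proportional to velocity:

λ ∝ 1/v

If v → v/6.7, then λ → 6.7λ

When velocity is decreased by a factor of 6.7, the wavelength increases by a factor of 6.7.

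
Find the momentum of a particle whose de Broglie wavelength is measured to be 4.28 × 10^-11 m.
1.55 × 10^-23 kg·m/s

From the de Broglie relation λ = h/p, we solve for p:

p = h/λ
p = (6.626 × 10^-34 J·s) / (4.28 × 10^-11 m)
p = 1.55 × 10^-23 kg·m/s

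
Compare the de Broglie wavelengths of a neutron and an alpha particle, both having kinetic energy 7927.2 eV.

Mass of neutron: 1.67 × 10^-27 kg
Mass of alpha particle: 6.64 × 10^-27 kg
The neutron has the longer wavelength.

Using λ = h/√(2mKE):

For neutron: λ₁ = h/√(2m₁KE) = 3.22 × 10^-13 m
For alpha particle: λ₂ = h/√(2m₂KE) = 1.61 × 10^-13 m

Since λ ∝ 1/√m at constant kinetic energy, the lighter particle has the longer wavelength.

The neutron has the longer de Broglie wavelength.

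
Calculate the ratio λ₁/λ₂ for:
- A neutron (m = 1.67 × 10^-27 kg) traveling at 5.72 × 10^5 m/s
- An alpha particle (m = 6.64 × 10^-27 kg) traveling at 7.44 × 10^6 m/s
λ₁/λ₂ = 51.7

Using λ = h/(mv):

λ₁ = h/(m₁v₁) = 6.94 × 10^-13 m
λ₂ = h/(m₂v₂) = 1.34 × 10^-14 m

Ratio λ₁/λ₂ = (m₂v₂)/(m₁v₁)
         = (6.64 × 10^-27 kg × 7.44 × 10^6 m/s) / (1.67 × 10^-27 kg × 5.72 × 10^5 m/s)
         = 51.7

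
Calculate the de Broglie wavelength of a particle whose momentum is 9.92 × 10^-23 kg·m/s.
6.68 × 10^-12 m

Using the de Broglie relation λ = h/p:

λ = h/p
λ = (6.626 × 10^-34 J·s) / (9.92 × 10^-23 kg·m/s)
λ = 6.68 × 10^-12 m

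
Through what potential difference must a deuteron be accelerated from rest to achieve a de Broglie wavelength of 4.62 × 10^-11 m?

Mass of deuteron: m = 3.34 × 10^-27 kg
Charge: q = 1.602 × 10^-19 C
1.92 × 10^-1 V

From λ = h/√(2mqV), we solve for V:

λ² = h²/(2mqV)
V = h²/(2mqλ²)
V = (6.626 × 10^-34 J·s)² / (2 × 3.34 × 10^-27 kg × 1.602 × 10^-19 C × (4.62 × 10^-11 m)²)
V = 1.92 × 10^-1 V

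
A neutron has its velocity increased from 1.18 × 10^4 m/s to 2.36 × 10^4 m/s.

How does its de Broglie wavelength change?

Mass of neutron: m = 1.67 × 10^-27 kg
The wavelength decreases by a factor of 2.

Using λ = h/(mv):

Initial wavelength: λ₁ = h/(mv₁) = 3.36 × 10^-11 m
Final wavelength: λ₂ = h/(mv₂) = 1.68 × 10^-11 m

Since λ ∝ 1/v, when velocity increases by a factor of 2, the wavelength decreases by a factor of 2.

λ₂/λ₁ = v₁/v₂ = 1/2

The wavelength decreases by a factor of 2.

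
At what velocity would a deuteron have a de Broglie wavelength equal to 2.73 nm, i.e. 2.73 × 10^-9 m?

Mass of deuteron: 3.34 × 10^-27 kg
7.27 × 10^1 m/s

From λ = h/(mv), solve for v:

v = h/(mλ)
v = (6.626 × 10^-34 J·s) / (3.34 × 10^-27 kg × 2.73 × 10^-9 m)
v = 7.27 × 10^1 m/s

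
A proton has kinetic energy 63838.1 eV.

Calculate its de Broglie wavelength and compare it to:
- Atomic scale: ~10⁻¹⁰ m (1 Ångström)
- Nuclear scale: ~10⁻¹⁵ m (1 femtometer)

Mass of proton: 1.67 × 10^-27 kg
λ = 1.13 × 10^-13 m, which is between nuclear and atomic scales.

Using λ = h/√(2mKE):

KE = 63838.1 eV = 1.023 × 10^-14 J

λ = h/√(2mKE)
λ = (6.626 × 10^-34 J·s) / √(2 × 1.67 × 10^-27 kg × 1.023 × 10^-14 J)
λ = 1.13 × 10^-13 m

Comparison:
- Atomic scale (10⁻¹⁰ m): λ is 0.0011× this size
- Nuclear scale (10⁻¹⁵ m): λ is 1.1e+02× this size

The wavelength is between nuclear and atomic scales.

This wavelength is appropriate for probing atomic structure but too large for nuclear physics experiments.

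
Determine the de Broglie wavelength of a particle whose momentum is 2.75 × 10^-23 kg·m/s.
2.41 × 10^-11 m

Using the de Broglie relation λ = h/p:

λ = h/p
λ = (6.626 × 10^-34 J·s) / (2.75 × 10^-23 kg·m/s)
λ = 2.41 × 10^-11 m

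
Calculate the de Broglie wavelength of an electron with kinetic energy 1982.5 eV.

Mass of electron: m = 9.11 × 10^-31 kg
2.75 × 10^-11 m

Using λ = h/√(2mKE):

First convert KE to Joules: KE = 1982.5 eV = 3.176 × 10^-16 J

λ = h/√(2mKE)
λ = (6.626 × 10^-34 J·s) / √(2 × 9.11 × 10^-31 kg × 3.176 × 10^-16 J)
λ = 2.75 × 10^-11 m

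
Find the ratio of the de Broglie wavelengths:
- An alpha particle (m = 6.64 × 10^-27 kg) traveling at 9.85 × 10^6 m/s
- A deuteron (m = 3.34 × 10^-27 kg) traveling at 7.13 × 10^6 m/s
λ₁/λ₂ = 0.364

Using λ = h/(mv):

λ₁ = h/(m₁v₁) = 1.01 × 10^-14 m
λ₂ = h/(m₂v₂) = 2.78 × 10^-14 m

Ratio λ₁/λ₂ = (m₂v₂)/(m₁v₁)
         = (3.34 × 10^-27 kg × 7.13 × 10^6 m/s) / (6.64 × 10^-27 kg × 9.85 × 10^6 m/s)
         = 0.364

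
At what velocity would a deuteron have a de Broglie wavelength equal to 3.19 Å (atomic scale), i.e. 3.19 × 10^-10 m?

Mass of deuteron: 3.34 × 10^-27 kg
6.22 × 10^2 m/s

From λ = h/(mv), solve for v:

v = h/(mλ)
v = (6.626 × 10^-34 J·s) / (3.34 × 10^-27 kg × 3.19 × 10^-10 m)
v = 6.22 × 10^2 m/s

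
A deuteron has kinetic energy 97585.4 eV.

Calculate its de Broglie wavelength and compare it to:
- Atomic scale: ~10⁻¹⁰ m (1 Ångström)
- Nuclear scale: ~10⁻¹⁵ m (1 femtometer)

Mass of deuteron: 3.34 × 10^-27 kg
λ = 6.48 × 10^-14 m, which is between nuclear and atomic scales.

Using λ = h/√(2mKE):

KE = 97585.4 eV = 1.563 × 10^-14 J

λ = h/√(2mKE)
λ = (6.626 × 10^-34 J·s) / √(2 × 3.34 × 10^-27 kg × 1.563 × 10^-14 J)
λ = 6.48 × 10^-14 m

Comparison:
- Atomic scale (10⁻¹⁰ m): λ is 0.00065× this size
- Nuclear scale (10⁻¹⁵ m): λ is 65× this size

The wavelength is between nuclear and atomic scales.

This wavelength is appropriate for probing atomic structure but too large for nuclear physics experiments.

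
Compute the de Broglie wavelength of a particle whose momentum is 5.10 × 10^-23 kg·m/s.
1.30 × 10^-11 m

Using the de Broglie relation λ = h/p:

λ = h/p
λ = (6.626 × 10^-34 J·s) / (5.10 × 10^-23 kg·m/s)
λ = 1.30 × 10^-11 m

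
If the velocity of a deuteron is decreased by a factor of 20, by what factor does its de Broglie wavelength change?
The wavelength increases by a factor of 20.

From λ = h/(mv), the wavelength is inversely proportional to velocity:

λ ∝ 1/v

If v → v/20, then λ → 20λ

When velocity is decreased by a factor of 20, the wavelength increases by a factor of 20.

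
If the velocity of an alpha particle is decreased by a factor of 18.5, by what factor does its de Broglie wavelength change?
The wavelength increases by a factor of 18.5.

From λ = h/(mv), the wavelength is inversely proportional to velocity:

λ ∝ 1/v

If v → v/18.5, then λ → 18.5λ

When velocity is decreased by a factor of 18.5, the wavelength increases by a factor of 18.5.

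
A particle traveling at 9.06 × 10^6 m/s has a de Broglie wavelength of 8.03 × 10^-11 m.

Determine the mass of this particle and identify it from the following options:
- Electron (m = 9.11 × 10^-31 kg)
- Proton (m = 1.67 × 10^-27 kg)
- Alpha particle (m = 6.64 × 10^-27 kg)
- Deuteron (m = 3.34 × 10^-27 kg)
The particle is an electron.

From λ = h/(mv), solve for mass:

m = h/(λv)
m = (6.626 × 10^-34 J·s) / (8.03 × 10^-11 m × 9.06 × 10^6 m/s)
m = 9.11 × 10^-31 kg

Comparing with the listed masses, this is closest to an electron.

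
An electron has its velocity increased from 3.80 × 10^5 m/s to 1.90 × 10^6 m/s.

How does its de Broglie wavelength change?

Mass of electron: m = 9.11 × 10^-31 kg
The wavelength decreases by a factor of 5.

Using λ = h/(mv):

Initial wavelength: λ₁ = h/(mv₁) = 1.91 × 10^-9 m
Final wavelength: λ₂ = h/(mv₂) = 3.83 × 10^-10 m

Since λ ∝ 1/v, when velocity increases by a factor of 5, the wavelength decreases by a factor of 5.

λ₂/λ₁ = v₁/v₂ = 1/5

The wavelength decreases by a factor of 5.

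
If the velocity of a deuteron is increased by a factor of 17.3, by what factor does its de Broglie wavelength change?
The wavelength decreases by a factor of 17.3.

From λ = h/(mv), the wavelength is inversely proportional to velocity:

λ ∝ 1/v

If v → 17.3v, then λ → λ/17.3

When velocity is increased by a factor of 17.3, the wavelength decreases by a factor of 17.3.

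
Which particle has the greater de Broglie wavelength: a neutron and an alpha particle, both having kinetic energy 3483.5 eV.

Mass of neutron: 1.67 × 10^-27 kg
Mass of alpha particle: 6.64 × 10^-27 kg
The neutron has the longer wavelength.

Using λ = h/√(2mKE):

For neutron: λ₁ = h/√(2m₁KE) = 4.85 × 10^-13 m
For alpha particle: λ₂ = h/√(2m₂KE) = 2.43 × 10^-13 m

Since λ ∝ 1/√m at constant kinetic energy, the lighter particle has the longer wavelength.

The neutron has the longer de Broglie wavelength.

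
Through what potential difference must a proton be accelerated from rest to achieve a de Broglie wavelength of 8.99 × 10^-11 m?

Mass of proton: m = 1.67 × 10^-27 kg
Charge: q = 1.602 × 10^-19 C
1.02 × 10^-1 V

From λ = h/√(2mqV), we solve for V:

λ² = h²/(2mqV)
V = h²/(2mqλ²)
V = (6.626 × 10^-34 J·s)² / (2 × 1.67 × 10^-27 kg × 1.602 × 10^-19 C × (8.99 × 10^-11 m)²)
V = 1.02 × 10^-1 V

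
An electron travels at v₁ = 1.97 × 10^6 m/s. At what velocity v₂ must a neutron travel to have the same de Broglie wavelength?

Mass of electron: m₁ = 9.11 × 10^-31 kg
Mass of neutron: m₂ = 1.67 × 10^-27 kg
v₂ = 1.07 × 10^3 m/s

For equal de Broglie wavelengths: λ₁ = λ₂

h/(m₁v₁) = h/(m₂v₂)
m₁v₁ = m₂v₂
v₂ = v₁ · (m₁/m₂)

v₂ = 1.97 × 10^6 m/s × (9.11 × 10^-31 kg / 1.67 × 10^-27 kg)
v₂ = 1.07 × 10^3 m/s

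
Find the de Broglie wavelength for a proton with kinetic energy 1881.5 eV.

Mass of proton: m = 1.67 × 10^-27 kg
6.60 × 10^-13 m

Using λ = h/√(2mKE):

First convert KE to Joules: KE = 1881.5 eV = 3.014 × 10^-16 J

λ = h/√(2mKE)
λ = (6.626 × 10^-34 J·s) / √(2 × 1.67 × 10^-27 kg × 3.014 × 10^-16 J)
λ = 6.60 × 10^-13 m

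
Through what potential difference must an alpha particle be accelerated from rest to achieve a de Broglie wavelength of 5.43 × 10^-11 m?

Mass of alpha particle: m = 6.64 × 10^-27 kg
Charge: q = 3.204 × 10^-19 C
3.50 × 10^-2 V

From λ = h/√(2mqV), we solve for V:

λ² = h²/(2mqV)
V = h²/(2mqλ²)
V = (6.626 × 10^-34 J·s)² / (2 × 6.64 × 10^-27 kg × 3.204 × 10^-19 C × (5.43 × 10^-11 m)²)
V = 3.50 × 10^-2 V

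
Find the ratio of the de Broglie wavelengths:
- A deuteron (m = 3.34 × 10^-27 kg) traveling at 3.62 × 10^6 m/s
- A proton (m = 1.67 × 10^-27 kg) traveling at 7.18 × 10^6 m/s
λ₁/λ₂ = 0.992

Using λ = h/(mv):

λ₁ = h/(m₁v₁) = 5.48 × 10^-14 m
λ₂ = h/(m₂v₂) = 5.53 × 10^-14 m

Ratio λ₁/λ₂ = (m₂v₂)/(m₁v₁)
         = (1.67 × 10^-27 kg × 7.18 × 10^6 m/s) / (3.34 × 10^-27 kg × 3.62 × 10^6 m/s)
         = 0.992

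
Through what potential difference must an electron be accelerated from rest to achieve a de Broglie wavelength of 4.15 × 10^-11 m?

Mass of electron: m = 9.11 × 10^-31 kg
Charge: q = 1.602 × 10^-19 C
873 V

From λ = h/√(2mqV), we solve for V:

λ² = h²/(2mqV)
V = h²/(2mqλ²)
V = (6.626 × 10^-34 J·s)² / (2 × 9.11 × 10^-31 kg × 1.602 × 10^-19 C × (4.15 × 10^-11 m)²)
V = 873 V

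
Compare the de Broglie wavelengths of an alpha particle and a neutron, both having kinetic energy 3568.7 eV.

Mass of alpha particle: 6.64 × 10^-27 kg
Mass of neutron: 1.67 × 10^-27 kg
The neutron has the longer wavelength.

Using λ = h/√(2mKE):

For alpha particle: λ₁ = h/√(2m₁KE) = 2.40 × 10^-13 m
For neutron: λ₂ = h/√(2m₂KE) = 4.79 × 10^-13 m

Since λ ∝ 1/√m at constant kinetic energy, the lighter particle has the longer wavelength.

The neutron has the longer de Broglie wavelength.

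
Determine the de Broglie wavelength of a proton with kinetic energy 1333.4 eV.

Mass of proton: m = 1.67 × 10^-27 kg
7.84 × 10^-13 m

Using λ = h/√(2mKE):

First convert KE to Joules: KE = 1333.4 eV = 2.136 × 10^-16 J

λ = h/√(2mKE)
λ = (6.626 × 10^-34 J·s) / √(2 × 1.67 × 10^-27 kg × 2.136 × 10^-16 J)
λ = 7.84 × 10^-13 m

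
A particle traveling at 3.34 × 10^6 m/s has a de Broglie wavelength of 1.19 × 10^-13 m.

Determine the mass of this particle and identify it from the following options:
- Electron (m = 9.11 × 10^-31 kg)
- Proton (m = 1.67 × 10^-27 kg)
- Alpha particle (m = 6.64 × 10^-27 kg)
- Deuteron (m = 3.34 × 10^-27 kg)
The particle is a proton.

From λ = h/(mv), solve for mass:

m = h/(λv)
m = (6.626 × 10^-34 J·s) / (1.19 × 10^-13 m × 3.34 × 10^6 m/s)
m = 1.67 × 10^-27 kg

Comparing with the listed masses, this is closest to a proton.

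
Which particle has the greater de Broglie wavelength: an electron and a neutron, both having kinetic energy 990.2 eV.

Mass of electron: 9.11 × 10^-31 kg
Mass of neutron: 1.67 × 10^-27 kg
The electron has the longer wavelength.

Using λ = h/√(2mKE):

For electron: λ₁ = h/√(2m₁KE) = 3.90 × 10^-11 m
For neutron: λ₂ = h/√(2m₂KE) = 9.10 × 10^-13 m

Since λ ∝ 1/√m at constant kinetic energy, the lighter particle has the longer wavelength.

The electron has the longer de Broglie wavelength.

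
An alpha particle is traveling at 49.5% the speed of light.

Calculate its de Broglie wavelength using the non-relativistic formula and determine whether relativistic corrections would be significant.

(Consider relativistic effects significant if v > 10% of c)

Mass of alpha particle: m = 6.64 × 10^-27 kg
Yes, relativistic corrections are needed.

Using the non-relativistic de Broglie formula λ = h/(mv):

v = 49.5% × c = 1.484 × 10^8 m/s

λ = h/(mv)
λ = (6.626 × 10^-34 J·s) / (6.64 × 10^-27 kg × 1.484 × 10^8 m/s)
λ = 6.72 × 10^-16 m

Since v = 49.5% of c > 10% of c, relativistic corrections ARE significant and the actual wavelength would differ from this non-relativistic estimate.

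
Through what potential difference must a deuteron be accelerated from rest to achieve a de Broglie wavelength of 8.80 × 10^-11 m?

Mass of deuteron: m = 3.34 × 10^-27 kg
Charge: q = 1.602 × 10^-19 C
5.30 × 10^-2 V

From λ = h/√(2mqV), we solve for V:

λ² = h²/(2mqV)
V = h²/(2mqλ²)
V = (6.626 × 10^-34 J·s)² / (2 × 3.34 × 10^-27 kg × 1.602 × 10^-19 C × (8.80 × 10^-11 m)²)
V = 5.30 × 10^-2 V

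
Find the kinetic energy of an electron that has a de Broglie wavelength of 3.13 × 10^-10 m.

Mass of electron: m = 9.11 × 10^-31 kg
2.46 × 10^-18 J (or 15.4 eV)

From λ = h/√(2mKE), we solve for KE:

λ² = h²/(2mKE)
KE = h²/(2mλ²)
KE = (6.626 × 10^-34 J·s)² / (2 × 9.11 × 10^-31 kg × (3.13 × 10^-10 m)²)
KE = 2.46 × 10^-18 J
KE = 15.4 eV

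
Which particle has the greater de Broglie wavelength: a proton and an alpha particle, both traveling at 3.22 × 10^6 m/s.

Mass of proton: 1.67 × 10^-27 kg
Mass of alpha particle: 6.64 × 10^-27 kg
The proton has the longer wavelength.

Using λ = h/(mv), since both particles have the same velocity, the wavelength depends only on mass.

For proton: λ₁ = h/(m₁v) = 1.23 × 10^-13 m
For alpha particle: λ₂ = h/(m₂v) = 3.10 × 10^-14 m

Since λ ∝ 1/m at constant velocity, the lighter particle has the longer wavelength.

The proton has the longer de Broglie wavelength.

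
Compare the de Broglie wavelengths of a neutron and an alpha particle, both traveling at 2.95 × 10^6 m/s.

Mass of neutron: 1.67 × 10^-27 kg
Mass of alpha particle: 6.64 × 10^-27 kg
The neutron has the longer wavelength.

Using λ = h/(mv), since both particles have the same velocity, the wavelength depends only on mass.

For neutron: λ₁ = h/(m₁v) = 1.34 × 10^-13 m
For alpha particle: λ₂ = h/(m₂v) = 3.38 × 10^-14 m

Since λ ∝ 1/m at constant velocity, the lighter particle has the longer wavelength.

The neutron has the longer de Broglie wavelength.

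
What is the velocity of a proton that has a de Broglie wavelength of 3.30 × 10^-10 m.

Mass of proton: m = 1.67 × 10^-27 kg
1.20 × 10^3 m/s

From the de Broglie relation λ = h/(mv), we solve for v:

v = h/(mλ)
v = (6.626 × 10^-34 J·s) / (1.67 × 10^-27 kg × 3.30 × 10^-10 m)
v = 1.20 × 10^3 m/s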